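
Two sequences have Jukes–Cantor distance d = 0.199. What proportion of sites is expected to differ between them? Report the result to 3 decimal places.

p = (3/4)(1 − e^(−4d/3)) = 0.75 × (1 − e^(-0.265333)) = 0.75 × (1 − 0.766951) = 0.174787.

0.175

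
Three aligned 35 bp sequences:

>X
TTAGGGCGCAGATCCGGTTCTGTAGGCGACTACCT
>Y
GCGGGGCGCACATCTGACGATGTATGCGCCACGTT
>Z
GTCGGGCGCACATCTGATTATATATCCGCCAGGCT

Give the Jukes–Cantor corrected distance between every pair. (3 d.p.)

X–Y: 15/35 sites differ → p ≈ 0.428571, d = −0.75 ln(1 − 0.571428) = 0.635472 ≈ 0.635.
X–Z: 13/35 sites differ → p ≈ 0.371429, d = −0.75 ln(1 − 0.495239) = 0.512753 ≈ 0.513.
Y–Z: 8/35 sites differ → p ≈ 0.228571, d = −0.75 ln(1 − 0.304761) = 0.272625 ≈ 0.273.

d(X,Y) = 0.635, d(X,Z) = 0.513, d(Y,Z) = 0.273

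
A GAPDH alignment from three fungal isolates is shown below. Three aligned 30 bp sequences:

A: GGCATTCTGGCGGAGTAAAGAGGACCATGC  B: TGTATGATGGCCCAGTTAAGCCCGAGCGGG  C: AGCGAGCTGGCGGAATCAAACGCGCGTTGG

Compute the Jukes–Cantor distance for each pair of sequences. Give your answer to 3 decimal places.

d(A,B) = 0.931, d(A,C) = 0.647, d(B,C) = 0.730

A–B: 16/30 sites differ → p ≈ 0.533333, d = −0.75 ln(1 − 0.711111) = 0.931285 ≈ 0.931.
A–C: 13/30 sites differ → p ≈ 0.433333, d = −0.75 ln(1 − 0.577777) = 0.646666 ≈ 0.647.
B–C: 14/30 sites differ → p ≈ 0.466667, d = −0.75 ln(1 − 0.622223) = 0.730088 ≈ 0.730.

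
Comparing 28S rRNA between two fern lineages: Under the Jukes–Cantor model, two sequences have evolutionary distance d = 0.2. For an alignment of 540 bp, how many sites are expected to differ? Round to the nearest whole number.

Invert JC69: p = (3/4)(1 − e^(−4d/3)) = 0.75 × (1 − e^(-0.266667)) = 0.75 × (1 − 0.765928) = 0.175554.
Expected differing sites = pL ≈ 0.175554 × 540 = 94.79916 ≈ 95.

95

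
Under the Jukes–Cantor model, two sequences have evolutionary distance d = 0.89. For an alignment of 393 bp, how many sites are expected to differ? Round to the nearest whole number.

205

Invert JC69: p = (3/4)(1 − e^(−4d/3)) = 0.75 × (1 − e^(-1.186667)) = 0.75 × (1 − 0.305237) = 0.521072.
Expected differing sites = pL ≈ 0.521072 × 393 = 204.781296 ≈ 205.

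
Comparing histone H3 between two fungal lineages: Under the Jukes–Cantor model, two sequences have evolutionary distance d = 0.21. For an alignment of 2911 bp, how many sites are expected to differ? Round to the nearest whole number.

533

Invert JC69: p = (3/4)(1 − e^(−4d/3)) = 0.75 × (1 − e^(-0.28)) = 0.75 × (1 − 0.755784) = 0.183162.
Expected differing sites = pL ≈ 0.183162 × 2911 = 533.184582 ≈ 533.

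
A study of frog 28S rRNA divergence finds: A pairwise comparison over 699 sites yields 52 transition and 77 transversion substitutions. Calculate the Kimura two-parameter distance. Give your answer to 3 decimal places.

0.212

P = 52/699 ≈ 0.074392 and Q = 77/699 ≈ 0.110157.
Under the Kimura two-parameter model, d = −½ ln(1 − 2P − Q) − ¼ ln(1 − 2Q).
1 − 2P − Q = 0.741059, giving −½ ln(0.741059) = 0.149838.
1 − 2Q = 0.779686, giving −¼ ln(0.779686) = 0.062216.
d = 0.149838 + 0.062216 = 0.212054.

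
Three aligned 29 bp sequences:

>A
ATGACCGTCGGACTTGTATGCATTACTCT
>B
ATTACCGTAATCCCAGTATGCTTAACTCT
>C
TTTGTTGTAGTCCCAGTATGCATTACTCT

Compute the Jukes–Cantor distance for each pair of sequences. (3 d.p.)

d(A,B) = 0.401, d(A,C) = 0.462, d(B,C) = 0.291

A–B: 9/29 sites differ → p ≈ 0.310345, d = −0.75 ln(1 − 0.413793) = 0.400562 ≈ 0.401.
A–C: 10/29 sites differ → p ≈ 0.344828, d = −0.75 ln(1 − 0.459771) = 0.461822 ≈ 0.462.
B–C: 7/29 sites differ → p ≈ 0.241379, d = −0.75 ln(1 − 0.321839) = 0.291278 ≈ 0.291.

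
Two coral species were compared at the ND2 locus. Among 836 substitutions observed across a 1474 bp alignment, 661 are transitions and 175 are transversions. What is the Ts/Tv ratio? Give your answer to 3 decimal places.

3.777

R = 661/175 = 3.777142… ≈ 3.777 (to 3 d.p.).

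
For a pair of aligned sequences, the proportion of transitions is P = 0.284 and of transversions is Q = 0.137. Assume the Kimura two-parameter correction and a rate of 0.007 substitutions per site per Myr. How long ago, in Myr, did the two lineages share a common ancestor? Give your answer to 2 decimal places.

49.32

Under the Kimura two-parameter model, d = −½ ln(1 − 2P − Q) − ¼ ln(1 − 2Q).
1 − 2P − Q = 0.295, giving −½ ln(0.295) = 0.610390.
1 − 2Q = 0.726, giving −¼ ln(0.726) = 0.080051.
d = 0.610390 + 0.080051 = 0.690441.
Under a molecular clock d = 2μt, so t = d/(2μ) = 0.690441 / (2 × 0.007) = 49.32 Myr.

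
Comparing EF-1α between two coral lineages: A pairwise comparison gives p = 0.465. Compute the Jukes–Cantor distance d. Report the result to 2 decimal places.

d = −(3/4) ln(1 − 4p/3) = −0.75 ln(1 − 0.62) = −0.75 ln(0.38)
  = −0.75 × (-0.967584) = 0.725688 substitutions/site.

0.73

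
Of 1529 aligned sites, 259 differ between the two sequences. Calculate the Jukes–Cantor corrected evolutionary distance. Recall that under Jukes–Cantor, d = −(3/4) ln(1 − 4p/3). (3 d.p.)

p = 259/1529 ≈ 0.169392.
d = −(3/4) ln(1 − 4p/3) = −0.75 ln(1 − 0.225856) = −0.75 ln(0.774144)
  = −0.75 × (-0.255997) = 0.191998 substitutions/site.

0.192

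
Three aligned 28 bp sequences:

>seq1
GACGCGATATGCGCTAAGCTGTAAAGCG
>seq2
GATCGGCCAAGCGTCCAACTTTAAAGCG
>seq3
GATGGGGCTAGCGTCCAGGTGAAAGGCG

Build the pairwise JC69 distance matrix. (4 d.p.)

seq1–seq2: 11/28 sites differ → p ≈ 0.392857, d = −0.75 ln(1 − 0.523809) = 0.556452 ≈ 0.5565.
seq1–seq3: 12/28 sites differ → p ≈ 0.428571, d = −0.75 ln(1 − 0.571428) = 0.635472 ≈ 0.6355.
seq2–seq3: 8/28 sites differ → p ≈ 0.285714, d = −0.75 ln(1 − 0.380952) = 0.359679 ≈ 0.3597.

d(seq1,seq2) = 0.5565, d(seq1,seq3) = 0.6355, d(seq2,seq3) = 0.3597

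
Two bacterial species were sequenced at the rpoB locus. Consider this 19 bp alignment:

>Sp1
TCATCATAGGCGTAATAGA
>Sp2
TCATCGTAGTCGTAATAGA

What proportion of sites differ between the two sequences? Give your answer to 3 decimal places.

The sequences differ at 2 of 19 positions (sites 6, 10).
p = 2/19 = 0.105263… ≈ 0.105 (to 3 d.p.).

0.105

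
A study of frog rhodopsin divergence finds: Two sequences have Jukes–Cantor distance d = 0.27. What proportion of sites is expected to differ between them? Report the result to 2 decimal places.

p = (3/4)(1 − e^(−4d/3)) = 0.75 × (1 − e^(-0.36)) = 0.75 × (1 − 0.697676) = 0.226743.

0.23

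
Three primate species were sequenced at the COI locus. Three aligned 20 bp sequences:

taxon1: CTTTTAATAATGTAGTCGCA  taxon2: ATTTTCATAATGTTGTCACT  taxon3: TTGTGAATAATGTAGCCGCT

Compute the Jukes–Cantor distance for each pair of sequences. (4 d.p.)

taxon1–taxon2: 5/20 sites differ → p = 0.25, d = −0.75 ln(1 − 0.333333) = 0.304098 ≈ 0.3041.
taxon1–taxon3: 5/20 sites differ → p = 0.25, d = −0.75 ln(1 − 0.333333) = 0.304098 ≈ 0.3041.
taxon2–taxon3: 7/20 sites differ → p = 0.35, d = −0.75 ln(1 − 0.466667) = 0.471457 ≈ 0.4715.

d(taxon1,taxon2) = 0.3041, d(taxon1,taxon3) = 0.3041, d(taxon2,taxon3) = 0.4715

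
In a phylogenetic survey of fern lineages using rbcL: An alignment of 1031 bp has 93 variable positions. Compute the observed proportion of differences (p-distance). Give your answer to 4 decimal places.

0.0902

p = 93/1031 = 0.090203… ≈ 0.0902 (to 4 d.p.).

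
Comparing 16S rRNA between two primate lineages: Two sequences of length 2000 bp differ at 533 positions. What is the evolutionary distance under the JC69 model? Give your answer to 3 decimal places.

p = 533/2000 = 0.2665.
d = −(3/4) ln(1 − 4p/3) = −0.75 ln(1 − 0.355333) = −0.75 ln(0.644667)
  = −0.75 × (-0.439021) = 0.329266 substitutions/site.

0.329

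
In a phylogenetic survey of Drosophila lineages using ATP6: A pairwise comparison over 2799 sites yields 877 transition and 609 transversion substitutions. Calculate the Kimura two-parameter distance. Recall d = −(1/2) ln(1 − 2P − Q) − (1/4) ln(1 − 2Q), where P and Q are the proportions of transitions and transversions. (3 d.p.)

P = 877/2799 ≈ 0.313326 and Q = 609/2799 ≈ 0.217578.
Under the Kimura two-parameter model, d = −½ ln(1 − 2P − Q) − ¼ ln(1 − 2Q).
1 − 2P − Q = 0.15577, giving −½ ln(0.15577) = 0.929687.
1 − 2Q = 0.564844, giving −¼ ln(0.564844) = 0.142801.
d = 0.929687 + 0.142801 = 1.072488.

1.072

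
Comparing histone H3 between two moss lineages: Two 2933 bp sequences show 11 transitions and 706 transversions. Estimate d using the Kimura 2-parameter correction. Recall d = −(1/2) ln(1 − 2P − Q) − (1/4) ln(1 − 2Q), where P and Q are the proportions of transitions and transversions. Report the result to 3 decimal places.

0.307

P = 11/2933 ≈ 0.00375 and Q = 706/2933 ≈ 0.240709.
Under the Kimura two-parameter model, d = −½ ln(1 − 2P − Q) − ¼ ln(1 − 2Q).
1 − 2P − Q = 0.751791, giving −½ ln(0.751791) = 0.142648.
1 − 2Q = 0.518582, giving −¼ ln(0.518582) = 0.164164.
d = 0.142648 + 0.164164 = 0.306812.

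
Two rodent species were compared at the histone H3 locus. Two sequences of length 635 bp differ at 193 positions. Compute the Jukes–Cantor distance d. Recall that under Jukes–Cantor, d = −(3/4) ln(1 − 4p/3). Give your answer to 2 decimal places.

0.39

p = 193/635 ≈ 0.303937.
d = −(3/4) ln(1 − 4p/3) = −0.75 ln(1 − 0.405249) = −0.75 ln(0.594751)
  = −0.75 × (-0.519612) = 0.389709 substitutions/site.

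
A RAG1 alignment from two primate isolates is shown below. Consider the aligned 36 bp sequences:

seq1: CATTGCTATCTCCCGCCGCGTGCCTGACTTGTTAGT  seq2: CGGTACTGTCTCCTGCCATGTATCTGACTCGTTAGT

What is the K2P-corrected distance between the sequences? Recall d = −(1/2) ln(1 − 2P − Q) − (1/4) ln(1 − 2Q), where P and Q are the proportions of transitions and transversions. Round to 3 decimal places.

Of 36 sites, 9 differences are transitions and 1 are transversions, so P = 9/36 = 0.25 and Q = 1/36 ≈ 0.027778.
Under the Kimura two-parameter model, d = −½ ln(1 − 2P − Q) − ¼ ln(1 − 2Q).
1 − 2P − Q = 0.472222, giving −½ ln(0.472222) = 0.375153.
1 − 2Q = 0.944444, giving −¼ ln(0.944444) = 0.014290.
d = 0.375153 + 0.014290 = 0.389443.

0.389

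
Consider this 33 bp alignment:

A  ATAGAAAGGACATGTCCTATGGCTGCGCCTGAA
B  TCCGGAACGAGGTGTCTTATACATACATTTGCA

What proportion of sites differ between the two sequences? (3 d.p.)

0.485

The sequences differ at 16 of 33 positions.
p = 16/33 = 0.484848… ≈ 0.485 (to 3 d.p.).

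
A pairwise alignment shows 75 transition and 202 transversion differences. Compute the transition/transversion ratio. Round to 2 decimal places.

0.37

R = 75/202 = 0.371287… ≈ 0.37 (to 2 d.p.).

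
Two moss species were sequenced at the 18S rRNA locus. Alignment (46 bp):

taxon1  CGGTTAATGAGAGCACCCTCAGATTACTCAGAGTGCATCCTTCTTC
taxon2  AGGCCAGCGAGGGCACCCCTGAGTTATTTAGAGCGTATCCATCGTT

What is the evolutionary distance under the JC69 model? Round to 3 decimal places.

0.553

The sequences differ at 18 of 46 sites, so p = 18/46 ≈ 0.391304.
d = −(3/4) ln(1 − 4p/3) = −0.75 ln(1 − 0.521739) = −0.75 ln(0.478261)
  = −0.75 × (-0.737599) = 0.553199 substitutions/site.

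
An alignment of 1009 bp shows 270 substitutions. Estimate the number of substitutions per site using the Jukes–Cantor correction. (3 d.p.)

p = 270/1009 ≈ 0.267592.
d = −(3/4) ln(1 − 4p/3) = −0.75 ln(1 − 0.356789) = −0.75 ln(0.643211)
  = −0.75 × (-0.441282) = 0.330962 substitutions/site.

0.331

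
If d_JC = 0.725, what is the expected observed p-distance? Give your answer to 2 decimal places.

p = (3/4)(1 − e^(−4d/3)) = 0.75 × (1 − e^(-0.966667)) = 0.75 × (1 − 0.380349) = 0.464738.

0.46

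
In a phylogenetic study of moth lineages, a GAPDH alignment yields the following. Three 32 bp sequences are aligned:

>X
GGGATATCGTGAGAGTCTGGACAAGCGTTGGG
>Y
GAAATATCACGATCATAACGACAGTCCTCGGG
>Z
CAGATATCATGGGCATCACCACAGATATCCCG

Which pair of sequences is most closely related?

X–Y: 14/32 differ, p = 0.438, d = 0.657.
X–Z: 16/32 differ, p = 0.500, d = 0.824.
Y–Z: 12/32 differ, p = 0.375, d = 0.520.
The smallest distance is between Y and Z.

Y and Z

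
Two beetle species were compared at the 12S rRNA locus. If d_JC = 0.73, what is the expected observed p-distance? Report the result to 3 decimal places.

0.467

p = (3/4)(1 − e^(−4d/3)) = 0.75 × (1 − e^(-0.973333)) = 0.75 × (1 − 0.377822) = 0.466634.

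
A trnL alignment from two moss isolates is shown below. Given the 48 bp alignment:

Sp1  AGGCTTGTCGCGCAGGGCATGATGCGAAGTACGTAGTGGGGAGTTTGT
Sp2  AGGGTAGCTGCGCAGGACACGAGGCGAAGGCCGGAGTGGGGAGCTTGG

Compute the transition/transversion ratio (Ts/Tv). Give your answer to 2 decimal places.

0.71

Transitions are A↔G and C↔T; transversions are all other mismatches.
Transitions: 5. Transversions: 7.
R = 5/7 = 0.714285… ≈ 0.71 (to 2 d.p.).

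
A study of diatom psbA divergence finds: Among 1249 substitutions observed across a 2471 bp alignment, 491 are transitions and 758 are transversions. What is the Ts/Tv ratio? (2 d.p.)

R = 491/758 = 0.647757… ≈ 0.65 (to 2 d.p.).

0.65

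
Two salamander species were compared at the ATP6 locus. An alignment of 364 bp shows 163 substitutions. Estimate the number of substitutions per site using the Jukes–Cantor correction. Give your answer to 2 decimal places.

0.68

p = 163/364 ≈ 0.447802.
d = −(3/4) ln(1 − 4p/3) = −0.75 ln(1 − 0.597069) = −0.75 ln(0.402931)
  = −0.75 × (-0.908990) = 0.681743 substitutions/site.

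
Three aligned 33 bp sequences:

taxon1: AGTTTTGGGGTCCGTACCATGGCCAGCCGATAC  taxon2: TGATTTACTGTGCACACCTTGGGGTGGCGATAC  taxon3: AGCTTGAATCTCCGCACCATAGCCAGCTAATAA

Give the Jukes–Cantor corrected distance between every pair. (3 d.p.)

taxon1–taxon2: 13/33 sites differ → p ≈ 0.393939, d = −0.75 ln(1 − 0.525252) = 0.558728 ≈ 0.559.
taxon1–taxon3: 11/33 sites differ → p ≈ 0.333333, d = −0.75 ln(1 − 0.444444) = 0.440839 ≈ 0.441.
taxon2–taxon3: 16/33 sites differ → p ≈ 0.484848, d = −0.75 ln(1 − 0.646464) = 0.779827 ≈ 0.780.

d(taxon1,taxon2) = 0.559, d(taxon1,taxon3) = 0.441, d(taxon2,taxon3) = 0.780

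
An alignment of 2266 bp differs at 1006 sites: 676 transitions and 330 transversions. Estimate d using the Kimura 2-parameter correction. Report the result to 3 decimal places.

0.764

P = 676/2266 ≈ 0.298323 and Q = 330/2266 ≈ 0.145631.
Under the Kimura two-parameter model, d = −½ ln(1 − 2P − Q) − ¼ ln(1 − 2Q).
1 − 2P − Q = 0.257723, giving −½ ln(0.257723) = 0.677935.
1 − 2Q = 0.708738, giving −¼ ln(0.708738) = 0.086067.
d = 0.677935 + 0.086067 = 0.764002.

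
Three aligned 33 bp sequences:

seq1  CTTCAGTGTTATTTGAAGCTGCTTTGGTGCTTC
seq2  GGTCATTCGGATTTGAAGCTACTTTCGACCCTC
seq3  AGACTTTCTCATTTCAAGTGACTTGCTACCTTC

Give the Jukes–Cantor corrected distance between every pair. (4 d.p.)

seq1–seq2: 11/33 sites differ → p ≈ 0.333333, d = −0.75 ln(1 − 0.444444) = 0.440839 ≈ 0.4408.
seq1–seq3: 16/33 sites differ → p ≈ 0.484848, d = −0.75 ln(1 − 0.646464) = 0.779827 ≈ 0.7798.
seq2–seq3: 11/33 sites differ → p ≈ 0.333333, d = −0.75 ln(1 − 0.444444) = 0.440839 ≈ 0.4408.

d(seq1,seq2) = 0.4408, d(seq1,seq3) = 0.7798, d(seq2,seq3) = 0.4408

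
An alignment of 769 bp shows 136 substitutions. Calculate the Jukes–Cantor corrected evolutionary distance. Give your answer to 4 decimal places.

p = 136/769 ≈ 0.176853.
d = −(3/4) ln(1 − 4p/3) = −0.75 ln(1 − 0.235804) = −0.75 ln(0.764196)
  = −0.75 × (-0.268931) = 0.201698 substitutions/site.

0.2017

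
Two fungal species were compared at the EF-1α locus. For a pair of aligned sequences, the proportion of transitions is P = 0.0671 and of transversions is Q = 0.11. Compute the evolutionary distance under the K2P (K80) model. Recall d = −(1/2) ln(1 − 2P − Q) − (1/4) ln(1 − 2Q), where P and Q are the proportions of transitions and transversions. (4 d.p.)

Under the Kimura two-parameter model, d = −½ ln(1 − 2P − Q) − ¼ ln(1 − 2Q).
1 − 2P − Q = 0.7558, giving −½ ln(0.7558) = 0.139989.
1 − 2Q = 0.78, giving −¼ ln(0.78) = 0.062115.
d = 0.139989 + 0.062115 = 0.202104.

0.2021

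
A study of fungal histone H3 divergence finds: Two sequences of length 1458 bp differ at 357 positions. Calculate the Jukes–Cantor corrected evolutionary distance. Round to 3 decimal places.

0.296

p = 357/1458 ≈ 0.244856.
d = −(3/4) ln(1 − 4p/3) = −0.75 ln(1 − 0.326475) = −0.75 ln(0.673525)
  = −0.75 × (-0.395230) = 0.296423 substitutions/site.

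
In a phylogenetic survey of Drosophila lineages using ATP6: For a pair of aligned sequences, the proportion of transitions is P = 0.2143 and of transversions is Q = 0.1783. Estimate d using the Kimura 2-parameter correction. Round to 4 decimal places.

0.5771

Under the Kimura two-parameter model, d = −½ ln(1 − 2P − Q) − ¼ ln(1 − 2Q).
1 − 2P − Q = 0.3931, giving −½ ln(0.3931) = 0.466846.
1 − 2Q = 0.6434, giving −¼ ln(0.6434) = 0.110247.
d = 0.466846 + 0.110247 = 0.577093.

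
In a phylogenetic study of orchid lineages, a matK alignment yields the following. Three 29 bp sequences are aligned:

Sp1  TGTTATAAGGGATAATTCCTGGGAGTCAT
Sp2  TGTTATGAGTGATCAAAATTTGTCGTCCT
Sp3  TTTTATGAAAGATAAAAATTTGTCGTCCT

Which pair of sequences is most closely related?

Sp2 and Sp3

Sp1–Sp2: 11/29 differ, p = 0.379, d = 0.529.
Sp1–Sp3: 12/29 differ, p = 0.414, d = 0.602.
Sp2–Sp3: 4/29 differ, p = 0.138, d = 0.152.
The smallest distance is between Sp2 and Sp3.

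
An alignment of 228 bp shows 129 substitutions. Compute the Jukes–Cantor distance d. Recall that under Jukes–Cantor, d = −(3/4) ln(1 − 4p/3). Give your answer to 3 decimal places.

p = 129/228 ≈ 0.565789.
d = −(3/4) ln(1 − 4p/3) = −0.75 ln(1 − 0.754385) = −0.75 ln(0.245615)
  = −0.75 × (-1.403990) = 1.052993 substitutions/site.

1.053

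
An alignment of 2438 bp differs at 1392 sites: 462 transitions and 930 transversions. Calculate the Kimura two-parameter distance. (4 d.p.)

P = 462/2438 ≈ 0.1895 and Q = 930/2438 ≈ 0.38146.
Under the Kimura two-parameter model, d = −½ ln(1 − 2P − Q) − ¼ ln(1 − 2Q).
1 − 2P − Q = 0.23954, giving −½ ln(0.23954) = 0.714517.
1 − 2Q = 0.23708, giving −¼ ln(0.23708) = 0.359839.
d = 0.714517 + 0.359839 = 1.074356.

1.0744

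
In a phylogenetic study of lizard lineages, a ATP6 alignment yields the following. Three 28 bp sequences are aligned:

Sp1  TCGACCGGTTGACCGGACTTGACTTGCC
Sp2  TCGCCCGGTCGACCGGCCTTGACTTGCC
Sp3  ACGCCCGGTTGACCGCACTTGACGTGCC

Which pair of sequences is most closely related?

Sp1–Sp2: 3/28 differ, p = 0.107, d = 0.116.
Sp1–Sp3: 4/28 differ, p = 0.143, d = 0.158.
Sp2–Sp3: 5/28 differ, p = 0.179, d = 0.204.
The smallest distance is between Sp1 and Sp2.

Sp1 and Sp2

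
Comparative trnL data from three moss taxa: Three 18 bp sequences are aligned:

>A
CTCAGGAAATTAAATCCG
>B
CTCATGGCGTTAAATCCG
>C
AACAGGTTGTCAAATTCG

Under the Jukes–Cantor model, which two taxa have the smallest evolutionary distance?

A and B

A–B: 4/18 differ, p = 0.222, d = 0.264.
A–C: 7/18 differ, p = 0.389, d = 0.548.
B–C: 7/18 differ, p = 0.389, d = 0.548.
The smallest distance is between A and B.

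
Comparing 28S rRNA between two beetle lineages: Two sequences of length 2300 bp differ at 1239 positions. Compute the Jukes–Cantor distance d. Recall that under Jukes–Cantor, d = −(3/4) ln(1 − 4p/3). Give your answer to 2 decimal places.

0.95

p = 1239/2300 ≈ 0.538696.
d = −(3/4) ln(1 − 4p/3) = −0.75 ln(1 − 0.718261) = −0.75 ln(0.281739)
  = −0.75 × (-1.266774) = 0.950081 substitutions/site.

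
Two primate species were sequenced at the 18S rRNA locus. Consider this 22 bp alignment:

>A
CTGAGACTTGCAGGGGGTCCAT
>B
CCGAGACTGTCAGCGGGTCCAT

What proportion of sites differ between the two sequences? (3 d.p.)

0.182

The sequences differ at 4 of 22 positions (sites 2, 9, 10, 14).
p = 4/22 = 0.181818… ≈ 0.182 (to 3 d.p.).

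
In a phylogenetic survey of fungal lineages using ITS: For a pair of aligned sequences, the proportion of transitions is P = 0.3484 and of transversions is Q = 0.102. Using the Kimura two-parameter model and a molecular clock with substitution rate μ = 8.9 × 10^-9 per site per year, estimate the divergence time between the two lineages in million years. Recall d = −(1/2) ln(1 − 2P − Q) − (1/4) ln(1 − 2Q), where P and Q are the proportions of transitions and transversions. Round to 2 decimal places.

Under the Kimura two-parameter model, d = −½ ln(1 − 2P − Q) − ¼ ln(1 − 2Q).
1 − 2P − Q = 0.2012, giving −½ ln(0.2012) = 0.801728.
1 − 2Q = 0.796, giving −¼ ln(0.796) = 0.057039.
d = 0.801728 + 0.057039 = 0.858767.
Under a molecular clock d = 2μt, so t = d/(2μ) = 0.858767 / (2 × 8.9 × 10^-9) = 48.25 million years.

48.25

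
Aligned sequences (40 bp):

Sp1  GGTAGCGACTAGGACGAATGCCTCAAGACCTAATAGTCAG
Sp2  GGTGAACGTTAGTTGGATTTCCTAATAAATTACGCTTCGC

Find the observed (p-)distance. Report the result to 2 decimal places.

The sequences differ at 22 of 40 positions.
p = 22/40 = 0.55.

0.55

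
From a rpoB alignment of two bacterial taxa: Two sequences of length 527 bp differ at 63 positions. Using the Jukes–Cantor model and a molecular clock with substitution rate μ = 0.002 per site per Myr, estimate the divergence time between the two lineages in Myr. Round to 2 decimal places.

32.56

p = 63/527 ≈ 0.119545.
d = −(3/4) ln(1 − 4p/3) = −0.75 ln(1 − 0.159393) = −0.75 ln(0.840607)
  = −0.75 × (-0.173631) = 0.130223 substitutions/site.
Under a molecular clock d = 2μt, so t = d/(2μ) = 0.130223 / (2 × 0.002) = 32.56 Myr.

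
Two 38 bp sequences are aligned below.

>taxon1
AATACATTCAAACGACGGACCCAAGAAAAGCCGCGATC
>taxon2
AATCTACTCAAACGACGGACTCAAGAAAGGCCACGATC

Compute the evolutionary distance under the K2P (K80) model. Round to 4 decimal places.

0.1844

Of 38 sites, 5 differences are transitions and 1 are transversions, so P = 5/38 ≈ 0.131579 and Q = 1/38 ≈ 0.026316.
Under the Kimura two-parameter model, d = −½ ln(1 − 2P − Q) − ¼ ln(1 − 2Q).
1 − 2P − Q = 0.710526, giving −½ ln(0.710526) = 0.170875.
1 − 2Q = 0.947368, giving −¼ ln(0.947368) = 0.013517.
d = 0.170875 + 0.013517 = 0.184392.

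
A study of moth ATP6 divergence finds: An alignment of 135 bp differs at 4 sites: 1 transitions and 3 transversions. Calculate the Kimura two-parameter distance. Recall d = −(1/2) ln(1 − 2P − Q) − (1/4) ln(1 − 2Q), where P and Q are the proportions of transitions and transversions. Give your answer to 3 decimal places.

P = 1/135 ≈ 0.007407 and Q = 3/135 ≈ 0.022222.
Under the Kimura two-parameter model, d = −½ ln(1 − 2P − Q) − ¼ ln(1 − 2Q).
1 − 2P − Q = 0.962964, giving −½ ln(0.962964) = 0.018870.
1 − 2Q = 0.955556, giving −¼ ln(0.955556) = 0.011365.
d = 0.018870 + 0.011365 = 0.030235.

0.030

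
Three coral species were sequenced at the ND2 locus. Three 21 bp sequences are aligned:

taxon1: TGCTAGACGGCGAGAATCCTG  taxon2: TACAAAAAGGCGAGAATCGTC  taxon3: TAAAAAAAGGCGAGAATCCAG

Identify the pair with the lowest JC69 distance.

taxon1–taxon2: 6/21 differ, p = 0.286, d = 0.360.
taxon1–taxon3: 6/21 differ, p = 0.286, d = 0.360.
taxon2–taxon3: 4/21 differ, p = 0.190, d = 0.220.
The smallest distance is between taxon2 and taxon3.

taxon2 and taxon3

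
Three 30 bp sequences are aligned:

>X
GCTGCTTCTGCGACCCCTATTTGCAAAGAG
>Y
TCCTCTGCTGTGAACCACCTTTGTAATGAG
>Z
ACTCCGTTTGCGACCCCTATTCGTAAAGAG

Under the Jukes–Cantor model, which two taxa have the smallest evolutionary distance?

X and Z

X–Y: 11/30 differ, p = 0.367, d = 0.503.
X–Z: 6/30 differ, p = 0.200, d = 0.233.
Y–Z: 13/30 differ, p = 0.433, d = 0.647.
The smallest distance is between X and Z.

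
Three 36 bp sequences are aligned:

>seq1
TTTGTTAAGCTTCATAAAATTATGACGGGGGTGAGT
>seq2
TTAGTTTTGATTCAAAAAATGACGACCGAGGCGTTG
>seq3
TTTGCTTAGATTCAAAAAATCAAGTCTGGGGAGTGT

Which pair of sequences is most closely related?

seq1 and seq3

seq1–seq2: 13/36 differ, p = 0.361, d = 0.493.
seq1–seq3: 10/36 differ, p = 0.278, d = 0.347.
seq2–seq3: 11/36 differ, p = 0.306, d = 0.392.
The smallest distance is between seq1 and seq3.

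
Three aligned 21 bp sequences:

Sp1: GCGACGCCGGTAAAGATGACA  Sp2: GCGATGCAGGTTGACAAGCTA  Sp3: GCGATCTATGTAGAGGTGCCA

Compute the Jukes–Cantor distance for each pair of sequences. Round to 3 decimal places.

d(Sp1,Sp2) = 0.532, d(Sp1,Sp3) = 0.532, d(Sp2,Sp3) = 0.532

Sp1–Sp2: 8/21 sites differ → p ≈ 0.380952, d = −0.75 ln(1 − 0.507936) = 0.531860 ≈ 0.532.
Sp1–Sp3: 8/21 sites differ → p ≈ 0.380952, d = −0.75 ln(1 − 0.507936) = 0.531860 ≈ 0.532.
Sp2–Sp3: 8/21 sites differ → p ≈ 0.380952, d = −0.75 ln(1 − 0.507936) = 0.531860 ≈ 0.532.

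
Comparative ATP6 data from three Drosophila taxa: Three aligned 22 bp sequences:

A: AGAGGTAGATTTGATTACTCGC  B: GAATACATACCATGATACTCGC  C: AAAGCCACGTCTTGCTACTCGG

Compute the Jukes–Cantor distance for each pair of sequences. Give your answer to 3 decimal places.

d(A,B) = 0.974, d(A,C) = 0.699, d(B,C) = 0.591

A–B: 12/22 sites differ → p ≈ 0.545455, d = −0.75 ln(1 − 0.727273) = 0.974463 ≈ 0.974.
A–C: 10/22 sites differ → p ≈ 0.454545, d = −0.75 ln(1 − 0.60606) = 0.698667 ≈ 0.699.
B–C: 9/22 sites differ → p ≈ 0.409091, d = −0.75 ln(1 − 0.545455) = 0.591344 ≈ 0.591.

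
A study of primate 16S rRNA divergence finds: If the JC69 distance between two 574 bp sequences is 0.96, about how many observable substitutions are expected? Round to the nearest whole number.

Invert JC69: p = (3/4)(1 − e^(−4d/3)) = 0.75 × (1 − e^(-1.28)) = 0.75 × (1 − 0.278037) = 0.541472.
Expected differing sites = pL ≈ 0.541472 × 574 = 310.804928 ≈ 311.

311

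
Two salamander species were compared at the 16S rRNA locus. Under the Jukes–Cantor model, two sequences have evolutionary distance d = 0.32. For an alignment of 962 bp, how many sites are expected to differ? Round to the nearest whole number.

251

Invert JC69: p = (3/4)(1 − e^(−4d/3)) = 0.75 × (1 − e^(-0.426667)) = 0.75 × (1 − 0.652681) = 0.260489.
Expected differing sites = pL ≈ 0.260489 × 962 = 250.590418 ≈ 251.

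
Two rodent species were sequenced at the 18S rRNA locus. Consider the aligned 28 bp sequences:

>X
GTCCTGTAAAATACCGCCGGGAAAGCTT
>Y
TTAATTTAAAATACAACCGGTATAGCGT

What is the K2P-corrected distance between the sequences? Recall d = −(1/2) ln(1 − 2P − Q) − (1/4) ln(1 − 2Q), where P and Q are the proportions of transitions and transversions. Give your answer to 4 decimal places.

Of 28 sites, 1 differences are transitions and 8 are transversions, so P = 1/28 ≈ 0.035714 and Q = 8/28 ≈ 0.285714.
Under the Kimura two-parameter model, d = −½ ln(1 − 2P − Q) − ¼ ln(1 − 2Q).
1 − 2P − Q = 0.642858, giving −½ ln(0.642858) = 0.220916.
1 − 2Q = 0.428572, giving −¼ ln(0.428572) = 0.211824.
d = 0.220916 + 0.211824 = 0.432740.

0.4327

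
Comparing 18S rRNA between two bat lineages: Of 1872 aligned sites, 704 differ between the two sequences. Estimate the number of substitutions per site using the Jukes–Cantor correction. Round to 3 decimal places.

p = 704/1872 ≈ 0.376068.
d = −(3/4) ln(1 − 4p/3) = −0.75 ln(1 − 0.501424) = −0.75 ln(0.498576)
  = −0.75 × (-0.695999) = 0.521999 substitutions/site.

0.522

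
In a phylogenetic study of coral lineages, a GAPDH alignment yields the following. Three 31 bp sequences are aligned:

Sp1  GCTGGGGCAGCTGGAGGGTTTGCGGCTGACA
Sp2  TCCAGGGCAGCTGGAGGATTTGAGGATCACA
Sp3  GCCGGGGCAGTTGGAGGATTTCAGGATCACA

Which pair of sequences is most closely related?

Sp2 and Sp3

Sp1–Sp2: 7/31 differ, p = 0.226, d = 0.269.
Sp1–Sp3: 7/31 differ, p = 0.226, d = 0.269.
Sp2–Sp3: 4/31 differ, p = 0.129, d = 0.142.
The smallest distance is between Sp2 and Sp3.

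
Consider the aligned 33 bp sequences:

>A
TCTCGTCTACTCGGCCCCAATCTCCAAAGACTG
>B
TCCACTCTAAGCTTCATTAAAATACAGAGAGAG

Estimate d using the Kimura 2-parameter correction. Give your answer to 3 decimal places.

Of 33 sites, 4 differences are transitions and 12 are transversions, so P = 4/33 ≈ 0.121212 and Q = 12/33 ≈ 0.363636.
Under the Kimura two-parameter model, d = −½ ln(1 − 2P − Q) − ¼ ln(1 − 2Q).
1 − 2P − Q = 0.39394, giving −½ ln(0.39394) = 0.465778.
1 − 2Q = 0.272728, giving −¼ ln(0.272728) = 0.324820.
d = 0.465778 + 0.324820 = 0.790598.

0.791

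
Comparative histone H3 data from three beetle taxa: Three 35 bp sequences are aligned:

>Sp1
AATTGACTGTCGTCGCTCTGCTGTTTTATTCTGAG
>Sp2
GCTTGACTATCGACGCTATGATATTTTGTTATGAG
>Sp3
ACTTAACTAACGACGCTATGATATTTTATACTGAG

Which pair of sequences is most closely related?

Sp1–Sp2: 9/35 differ, p = 0.257, d = 0.315.
Sp1–Sp3: 9/35 differ, p = 0.257, d = 0.315.
Sp2–Sp3: 6/35 differ, p = 0.171, d = 0.195.
The smallest distance is between Sp2 and Sp3.

Sp2 and Sp3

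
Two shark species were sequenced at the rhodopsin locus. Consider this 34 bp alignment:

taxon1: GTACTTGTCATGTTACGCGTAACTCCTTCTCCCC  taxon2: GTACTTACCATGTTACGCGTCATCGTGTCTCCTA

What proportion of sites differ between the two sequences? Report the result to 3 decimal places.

The sequences differ at 10 of 34 positions (sites 7, 8, 21, 23, 24, 25, 26, 27, 33, 34).
p = 10/34 = 0.294117… ≈ 0.294 (to 3 d.p.).

0.294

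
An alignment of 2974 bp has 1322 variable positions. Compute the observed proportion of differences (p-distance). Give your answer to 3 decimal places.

0.445

p = 1322/2974 = 0.444519… ≈ 0.445 (to 3 d.p.).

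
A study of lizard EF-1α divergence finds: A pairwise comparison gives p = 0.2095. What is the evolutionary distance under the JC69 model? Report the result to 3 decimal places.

0.246

d = −(3/4) ln(1 − 4p/3) = −0.75 ln(1 − 0.279333) = −0.75 ln(0.720667)
  = −0.75 × (-0.327578) = 0.245684 substitutions/site.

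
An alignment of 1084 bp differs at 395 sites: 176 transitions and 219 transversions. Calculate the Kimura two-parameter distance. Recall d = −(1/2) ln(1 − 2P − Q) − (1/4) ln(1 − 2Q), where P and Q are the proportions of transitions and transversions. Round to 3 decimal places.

P = 176/1084 ≈ 0.162362 and Q = 219/1084 ≈ 0.20203.
Under the Kimura two-parameter model, d = −½ ln(1 − 2P − Q) − ¼ ln(1 − 2Q).
1 − 2P − Q = 0.473246, giving −½ ln(0.473246) = 0.374070.
1 − 2Q = 0.59594, giving −¼ ln(0.59594) = 0.129404.
d = 0.374070 + 0.129404 = 0.503474.

0.503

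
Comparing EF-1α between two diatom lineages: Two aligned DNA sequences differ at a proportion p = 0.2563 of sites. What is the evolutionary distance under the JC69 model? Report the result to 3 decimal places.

d = −(3/4) ln(1 − 4p/3) = −0.75 ln(1 − 0.341733) = −0.75 ln(0.658267)
  = −0.75 × (-0.418145) = 0.313609 substitutions/site.

0.314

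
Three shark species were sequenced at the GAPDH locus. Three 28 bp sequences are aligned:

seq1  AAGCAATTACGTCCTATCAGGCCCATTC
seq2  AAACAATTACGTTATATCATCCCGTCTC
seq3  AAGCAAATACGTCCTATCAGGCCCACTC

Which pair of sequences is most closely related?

seq1 and seq3

seq1–seq2: 8/28 differ, p = 0.286, d = 0.360.
seq1–seq3: 2/28 differ, p = 0.071, d = 0.075.
seq2–seq3: 8/28 differ, p = 0.286, d = 0.360.
The smallest distance is between seq1 and seq3.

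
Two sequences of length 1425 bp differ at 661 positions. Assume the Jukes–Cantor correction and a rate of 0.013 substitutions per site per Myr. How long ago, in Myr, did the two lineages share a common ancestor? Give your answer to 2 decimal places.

27.80

p = 661/1425 ≈ 0.46386.
d = −(3/4) ln(1 − 4p/3) = −0.75 ln(1 − 0.61848) = −0.75 ln(0.38152)
  = −0.75 × (-0.963592) = 0.722694 substitutions/site.
Under a molecular clock d = 2μt, so t = d/(2μ) = 0.722694 / (2 × 0.013) = 27.80 Myr.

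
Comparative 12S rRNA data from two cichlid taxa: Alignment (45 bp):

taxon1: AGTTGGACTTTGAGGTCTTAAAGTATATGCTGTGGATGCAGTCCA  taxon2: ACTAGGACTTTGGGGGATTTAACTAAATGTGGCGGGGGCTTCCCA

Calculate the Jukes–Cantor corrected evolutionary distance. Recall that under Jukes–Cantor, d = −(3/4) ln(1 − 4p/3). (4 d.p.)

The sequences differ at 16 of 45 sites, so p = 16/45 ≈ 0.355556.
d = −(3/4) ln(1 − 4p/3) = −0.75 ln(1 − 0.474075) = −0.75 ln(0.525925)
  = −0.75 × (-0.642597) = 0.481948 substitutions/site.

0.4819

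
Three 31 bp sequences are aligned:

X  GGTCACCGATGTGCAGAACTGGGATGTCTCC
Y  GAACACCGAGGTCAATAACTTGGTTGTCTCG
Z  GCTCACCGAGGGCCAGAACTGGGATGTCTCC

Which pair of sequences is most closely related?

X–Y: 9/31 differ, p = 0.290, d = 0.367.
X–Z: 4/31 differ, p = 0.129, d = 0.142.
Y–Z: 8/31 differ, p = 0.258, d = 0.316.
The smallest distance is between X and Z.

X and Z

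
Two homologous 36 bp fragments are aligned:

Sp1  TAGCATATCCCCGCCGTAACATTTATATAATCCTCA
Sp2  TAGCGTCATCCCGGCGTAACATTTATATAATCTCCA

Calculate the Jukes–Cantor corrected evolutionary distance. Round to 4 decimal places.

0.2251

The sequences differ at 7 of 36 sites (5, 7, 8, 9, 14, 33, 34), so p = 7/36 ≈ 0.194444.
d = −(3/4) ln(1 − 4p/3) = −0.75 ln(1 − 0.259259) = −0.75 ln(0.740741)
  = −0.75 × (-0.300104) = 0.225078 substitutions/site.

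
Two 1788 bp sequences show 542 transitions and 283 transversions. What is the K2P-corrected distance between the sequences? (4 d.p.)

P = 542/1788 ≈ 0.303132 and Q = 283/1788 ≈ 0.158277.
Under the Kimura two-parameter model, d = −½ ln(1 − 2P − Q) − ¼ ln(1 − 2Q).
1 − 2P − Q = 0.235459, giving −½ ln(0.235459) = 0.723109.
1 − 2Q = 0.683446, giving −¼ ln(0.683446) = 0.095152.
d = 0.723109 + 0.095152 = 0.818261.

0.8183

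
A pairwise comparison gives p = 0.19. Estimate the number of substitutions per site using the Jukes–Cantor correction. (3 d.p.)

d = −(3/4) ln(1 − 4p/3) = −0.75 ln(1 − 0.253333) = −0.75 ln(0.746667)
  = −0.75 × (-0.292136) = 0.219102 substitutions/site.

0.219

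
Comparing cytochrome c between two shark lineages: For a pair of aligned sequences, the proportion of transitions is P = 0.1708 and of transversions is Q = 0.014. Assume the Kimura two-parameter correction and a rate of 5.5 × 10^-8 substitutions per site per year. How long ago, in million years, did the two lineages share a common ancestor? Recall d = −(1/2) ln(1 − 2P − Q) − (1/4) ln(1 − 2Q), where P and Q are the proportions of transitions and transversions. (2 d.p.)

2.06

Under the Kimura two-parameter model, d = −½ ln(1 − 2P − Q) − ¼ ln(1 − 2Q).
1 − 2P − Q = 0.6444, giving −½ ln(0.6444) = 0.219718.
1 − 2Q = 0.972, giving −¼ ln(0.972) = 0.007100.
d = 0.219718 + 0.007100 = 0.226818.
Under a molecular clock d = 2μt, so t = d/(2μ) = 0.226818 / (2 × 5.5 × 10^-8) = 2.06 million years.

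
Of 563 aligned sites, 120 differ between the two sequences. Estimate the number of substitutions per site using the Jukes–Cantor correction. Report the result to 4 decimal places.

0.2508

p = 120/563 ≈ 0.213144.
d = −(3/4) ln(1 − 4p/3) = −0.75 ln(1 − 0.284192) = −0.75 ln(0.715808)
  = −0.75 × (-0.334343) = 0.250757 substitutions/site.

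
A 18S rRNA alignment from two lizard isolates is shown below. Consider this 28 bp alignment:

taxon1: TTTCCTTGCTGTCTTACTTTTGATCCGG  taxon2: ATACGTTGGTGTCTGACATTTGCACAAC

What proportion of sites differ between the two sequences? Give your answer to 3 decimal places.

0.393

The sequences differ at 11 of 28 positions.
p = 11/28 = 0.392857… ≈ 0.393 (to 3 d.p.).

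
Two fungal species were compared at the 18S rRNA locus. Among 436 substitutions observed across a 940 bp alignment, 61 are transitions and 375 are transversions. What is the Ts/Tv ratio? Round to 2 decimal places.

0.16

R = 61/375 = 0.162666… ≈ 0.16 (to 2 d.p.).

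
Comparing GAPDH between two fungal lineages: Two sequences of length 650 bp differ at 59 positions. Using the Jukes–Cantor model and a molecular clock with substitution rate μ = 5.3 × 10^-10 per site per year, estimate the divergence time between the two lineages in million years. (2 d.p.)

91.27

p = 59/650 ≈ 0.090769.
d = −(3/4) ln(1 − 4p/3) = −0.75 ln(1 − 0.121025) = −0.75 ln(0.878975)
  = −0.75 × (-0.128999) = 0.096749 substitutions/site.
Under a molecular clock d = 2μt, so t = d/(2μ) = 0.096749 / (2 × 5.3 × 10^-10) = 91.27 million years.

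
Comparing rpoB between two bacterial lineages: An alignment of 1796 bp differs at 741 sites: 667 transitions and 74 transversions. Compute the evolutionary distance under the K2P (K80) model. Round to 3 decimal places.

0.788

P = 667/1796 ≈ 0.371381 and Q = 74/1796 ≈ 0.041203.
Under the Kimura two-parameter model, d = −½ ln(1 − 2P − Q) − ¼ ln(1 − 2Q).
1 − 2P − Q = 0.216035, giving −½ ln(0.216035) = 0.766157.
1 − 2Q = 0.917594, giving −¼ ln(0.917594) = 0.021500.
d = 0.766157 + 0.021500 = 0.787657.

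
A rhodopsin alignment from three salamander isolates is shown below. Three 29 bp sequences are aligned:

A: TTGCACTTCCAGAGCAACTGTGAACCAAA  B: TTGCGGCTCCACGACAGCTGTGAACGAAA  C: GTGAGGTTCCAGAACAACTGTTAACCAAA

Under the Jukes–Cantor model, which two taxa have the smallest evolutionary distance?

A and C

A–B: 8/29 differ, p = 0.276, d = 0.344.
A–C: 6/29 differ, p = 0.207, d = 0.242.
B–C: 8/29 differ, p = 0.276, d = 0.344.
The smallest distance is between A and C.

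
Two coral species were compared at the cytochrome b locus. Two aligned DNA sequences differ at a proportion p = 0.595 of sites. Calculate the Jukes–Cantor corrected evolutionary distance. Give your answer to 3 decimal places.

d = −(3/4) ln(1 − 4p/3) = −0.75 ln(1 − 0.793333) = −0.75 ln(0.206667)
  = −0.75 × (-1.576646) = 1.182485 substitutions/site.

1.182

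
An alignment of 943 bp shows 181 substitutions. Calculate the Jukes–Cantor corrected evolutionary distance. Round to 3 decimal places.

p = 181/943 ≈ 0.191941.
d = −(3/4) ln(1 − 4p/3) = −0.75 ln(1 − 0.255921) = −0.75 ln(0.744079)
  = −0.75 × (-0.295608) = 0.221706 substitutions/site.

0.222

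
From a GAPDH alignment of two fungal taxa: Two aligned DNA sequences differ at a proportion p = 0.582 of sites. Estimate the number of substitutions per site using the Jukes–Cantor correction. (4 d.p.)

1.1221

d = −(3/4) ln(1 − 4p/3) = −0.75 ln(1 − 0.776) = −0.75 ln(0.224)
  = −0.75 × (-1.496109) = 1.122082 substitutions/site.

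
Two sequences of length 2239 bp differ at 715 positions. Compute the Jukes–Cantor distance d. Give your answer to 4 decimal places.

p = 715/2239 ≈ 0.319339.
d = −(3/4) ln(1 − 4p/3) = −0.75 ln(1 − 0.425785) = −0.75 ln(0.574215)
  = −0.75 × (-0.554751) = 0.416063 substitutions/site.

0.4161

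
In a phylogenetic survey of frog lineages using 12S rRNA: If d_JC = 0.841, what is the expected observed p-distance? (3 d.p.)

0.506

p = (3/4)(1 − e^(−4d/3)) = 0.75 × (1 − e^(-1.121333)) = 0.75 × (1 − 0.325845) = 0.505616.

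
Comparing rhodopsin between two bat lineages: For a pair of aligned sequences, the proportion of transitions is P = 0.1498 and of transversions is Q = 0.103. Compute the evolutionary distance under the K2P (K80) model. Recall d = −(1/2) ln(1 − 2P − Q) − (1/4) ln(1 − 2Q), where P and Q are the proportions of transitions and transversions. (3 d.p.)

0.315

Under the Kimura two-parameter model, d = −½ ln(1 − 2P − Q) − ¼ ln(1 − 2Q).
1 − 2P − Q = 0.5974, giving −½ ln(0.5974) = 0.257584.
1 − 2Q = 0.794, giving −¼ ln(0.794) = 0.057668.
d = 0.257584 + 0.057668 = 0.315252.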